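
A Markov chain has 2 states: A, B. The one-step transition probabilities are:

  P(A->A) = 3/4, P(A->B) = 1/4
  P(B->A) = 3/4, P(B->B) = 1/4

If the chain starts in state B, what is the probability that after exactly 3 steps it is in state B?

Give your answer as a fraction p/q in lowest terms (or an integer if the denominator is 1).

Answer: 1/4

Derivation:
Computing P^3 by repeated multiplication:
P^1 =
  A: [3/4, 1/4]
  B: [3/4, 1/4]
P^2 =
  A: [3/4, 1/4]
  B: [3/4, 1/4]
P^3 =
  A: [3/4, 1/4]
  B: [3/4, 1/4]

(P^3)[B -> B] = 1/4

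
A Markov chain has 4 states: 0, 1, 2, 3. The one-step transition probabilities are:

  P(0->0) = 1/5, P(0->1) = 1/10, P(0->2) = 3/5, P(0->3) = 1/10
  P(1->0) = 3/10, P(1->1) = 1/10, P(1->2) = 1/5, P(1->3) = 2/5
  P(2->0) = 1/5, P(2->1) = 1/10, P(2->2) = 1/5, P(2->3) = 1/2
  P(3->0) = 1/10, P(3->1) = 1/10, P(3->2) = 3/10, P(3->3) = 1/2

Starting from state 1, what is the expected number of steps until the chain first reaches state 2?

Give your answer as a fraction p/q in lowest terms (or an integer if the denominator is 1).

Let h_i = expected steps to first reach 2 from state i.
Boundary: h_2 = 0.
First-step equations for the other states:
  h_0 = 1 + 1/5*h_0 + 1/10*h_1 + 3/5*h_2 + 1/10*h_3
  h_1 = 1 + 3/10*h_0 + 1/10*h_1 + 1/5*h_2 + 2/5*h_3
  h_3 = 1 + 1/10*h_0 + 1/10*h_1 + 3/10*h_2 + 1/2*h_3

Substituting h_2 = 0 and rearranging gives the linear system (I - Q) h = 1:
  [4/5, -1/10, -1/10] . (h_0, h_1, h_3) = 1
  [-3/10, 9/10, -2/5] . (h_0, h_1, h_3) = 1
  [-1/10, -1/10, 1/2] . (h_0, h_1, h_3) = 1

Solving yields:
  h_0 = 200/99
  h_1 = 310/99
  h_3 = 100/33

Starting state is 1, so the expected hitting time is h_1 = 310/99.

Answer: 310/99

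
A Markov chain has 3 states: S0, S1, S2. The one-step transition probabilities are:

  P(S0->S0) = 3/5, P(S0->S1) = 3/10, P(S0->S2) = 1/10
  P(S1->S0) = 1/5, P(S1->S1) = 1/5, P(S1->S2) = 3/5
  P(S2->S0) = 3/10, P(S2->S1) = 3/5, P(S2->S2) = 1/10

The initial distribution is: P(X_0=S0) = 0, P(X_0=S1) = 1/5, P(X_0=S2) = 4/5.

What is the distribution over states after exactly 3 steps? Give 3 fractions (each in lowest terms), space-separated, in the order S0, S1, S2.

Answer: 461/1250 943/2500 127/500

Derivation:
Propagating the distribution step by step (d_{t+1} = d_t * P):
d_0 = (S0=0, S1=1/5, S2=4/5)
  d_1[S0] = 0*3/5 + 1/5*1/5 + 4/5*3/10 = 7/25
  d_1[S1] = 0*3/10 + 1/5*1/5 + 4/5*3/5 = 13/25
  d_1[S2] = 0*1/10 + 1/5*3/5 + 4/5*1/10 = 1/5
d_1 = (S0=7/25, S1=13/25, S2=1/5)
  d_2[S0] = 7/25*3/5 + 13/25*1/5 + 1/5*3/10 = 83/250
  d_2[S1] = 7/25*3/10 + 13/25*1/5 + 1/5*3/5 = 77/250
  d_2[S2] = 7/25*1/10 + 13/25*3/5 + 1/5*1/10 = 9/25
d_2 = (S0=83/250, S1=77/250, S2=9/25)
  d_3[S0] = 83/250*3/5 + 77/250*1/5 + 9/25*3/10 = 461/1250
  d_3[S1] = 83/250*3/10 + 77/250*1/5 + 9/25*3/5 = 943/2500
  d_3[S2] = 83/250*1/10 + 77/250*3/5 + 9/25*1/10 = 127/500
d_3 = (S0=461/1250, S1=943/2500, S2=127/500)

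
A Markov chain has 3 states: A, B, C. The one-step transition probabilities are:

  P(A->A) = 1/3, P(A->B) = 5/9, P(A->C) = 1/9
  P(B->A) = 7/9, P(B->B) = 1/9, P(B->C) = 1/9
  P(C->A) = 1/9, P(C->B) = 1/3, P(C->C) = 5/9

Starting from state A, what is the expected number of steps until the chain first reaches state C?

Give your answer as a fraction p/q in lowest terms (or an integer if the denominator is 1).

Let h_i = expected steps to first reach C from state i.
Boundary: h_C = 0.
First-step equations for the other states:
  h_A = 1 + 1/3*h_A + 5/9*h_B + 1/9*h_C
  h_B = 1 + 7/9*h_A + 1/9*h_B + 1/9*h_C

Substituting h_C = 0 and rearranging gives the linear system (I - Q) h = 1:
  [2/3, -5/9] . (h_A, h_B) = 1
  [-7/9, 8/9] . (h_A, h_B) = 1

Solving yields:
  h_A = 9
  h_B = 9

Starting state is A, so the expected hitting time is h_A = 9.

Answer: 9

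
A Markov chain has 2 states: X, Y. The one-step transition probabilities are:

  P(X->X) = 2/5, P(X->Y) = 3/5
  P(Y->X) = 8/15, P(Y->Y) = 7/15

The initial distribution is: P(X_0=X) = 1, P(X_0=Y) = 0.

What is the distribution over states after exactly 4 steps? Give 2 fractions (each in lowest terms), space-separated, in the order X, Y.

Propagating the distribution step by step (d_{t+1} = d_t * P):
d_0 = (X=1, Y=0)
  d_1[X] = 1*2/5 + 0*8/15 = 2/5
  d_1[Y] = 1*3/5 + 0*7/15 = 3/5
d_1 = (X=2/5, Y=3/5)
  d_2[X] = 2/5*2/5 + 3/5*8/15 = 12/25
  d_2[Y] = 2/5*3/5 + 3/5*7/15 = 13/25
d_2 = (X=12/25, Y=13/25)
  d_3[X] = 12/25*2/5 + 13/25*8/15 = 176/375
  d_3[Y] = 12/25*3/5 + 13/25*7/15 = 199/375
d_3 = (X=176/375, Y=199/375)
  d_4[X] = 176/375*2/5 + 199/375*8/15 = 2648/5625
  d_4[Y] = 176/375*3/5 + 199/375*7/15 = 2977/5625
d_4 = (X=2648/5625, Y=2977/5625)

Answer: 2648/5625 2977/5625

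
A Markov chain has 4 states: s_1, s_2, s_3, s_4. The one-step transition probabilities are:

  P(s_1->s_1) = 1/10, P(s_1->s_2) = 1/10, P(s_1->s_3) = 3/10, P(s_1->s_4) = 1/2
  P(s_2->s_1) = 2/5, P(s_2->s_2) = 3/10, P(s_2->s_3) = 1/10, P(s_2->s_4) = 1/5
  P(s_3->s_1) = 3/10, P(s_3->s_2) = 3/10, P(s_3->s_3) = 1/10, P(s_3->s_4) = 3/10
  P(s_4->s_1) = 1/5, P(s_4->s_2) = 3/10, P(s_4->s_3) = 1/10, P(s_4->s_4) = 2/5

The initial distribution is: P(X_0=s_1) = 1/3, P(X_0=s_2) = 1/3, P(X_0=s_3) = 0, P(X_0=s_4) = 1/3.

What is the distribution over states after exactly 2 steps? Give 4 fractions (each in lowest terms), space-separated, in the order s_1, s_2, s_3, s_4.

Answer: 6/25 19/75 11/75 9/25

Derivation:
Propagating the distribution step by step (d_{t+1} = d_t * P):
d_0 = (s_1=1/3, s_2=1/3, s_3=0, s_4=1/3)
  d_1[s_1] = 1/3*1/10 + 1/3*2/5 + 0*3/10 + 1/3*1/5 = 7/30
  d_1[s_2] = 1/3*1/10 + 1/3*3/10 + 0*3/10 + 1/3*3/10 = 7/30
  d_1[s_3] = 1/3*3/10 + 1/3*1/10 + 0*1/10 + 1/3*1/10 = 1/6
  d_1[s_4] = 1/3*1/2 + 1/3*1/5 + 0*3/10 + 1/3*2/5 = 11/30
d_1 = (s_1=7/30, s_2=7/30, s_3=1/6, s_4=11/30)
  d_2[s_1] = 7/30*1/10 + 7/30*2/5 + 1/6*3/10 + 11/30*1/5 = 6/25
  d_2[s_2] = 7/30*1/10 + 7/30*3/10 + 1/6*3/10 + 11/30*3/10 = 19/75
  d_2[s_3] = 7/30*3/10 + 7/30*1/10 + 1/6*1/10 + 11/30*1/10 = 11/75
  d_2[s_4] = 7/30*1/2 + 7/30*1/5 + 1/6*3/10 + 11/30*2/5 = 9/25
d_2 = (s_1=6/25, s_2=19/75, s_3=11/75, s_4=9/25)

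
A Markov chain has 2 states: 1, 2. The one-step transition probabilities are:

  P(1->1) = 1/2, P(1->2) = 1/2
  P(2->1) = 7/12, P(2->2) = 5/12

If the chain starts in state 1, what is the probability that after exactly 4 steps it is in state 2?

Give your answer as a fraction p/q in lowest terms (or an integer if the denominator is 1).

Answer: 1595/3456

Derivation:
Computing P^4 by repeated multiplication:
P^1 =
  1: [1/2, 1/2]
  2: [7/12, 5/12]
P^2 =
  1: [13/24, 11/24]
  2: [77/144, 67/144]
P^3 =
  1: [155/288, 133/288]
  2: [931/1728, 797/1728]
P^4 =
  1: [1861/3456, 1595/3456]
  2: [11165/20736, 9571/20736]

(P^4)[1 -> 2] = 1595/3456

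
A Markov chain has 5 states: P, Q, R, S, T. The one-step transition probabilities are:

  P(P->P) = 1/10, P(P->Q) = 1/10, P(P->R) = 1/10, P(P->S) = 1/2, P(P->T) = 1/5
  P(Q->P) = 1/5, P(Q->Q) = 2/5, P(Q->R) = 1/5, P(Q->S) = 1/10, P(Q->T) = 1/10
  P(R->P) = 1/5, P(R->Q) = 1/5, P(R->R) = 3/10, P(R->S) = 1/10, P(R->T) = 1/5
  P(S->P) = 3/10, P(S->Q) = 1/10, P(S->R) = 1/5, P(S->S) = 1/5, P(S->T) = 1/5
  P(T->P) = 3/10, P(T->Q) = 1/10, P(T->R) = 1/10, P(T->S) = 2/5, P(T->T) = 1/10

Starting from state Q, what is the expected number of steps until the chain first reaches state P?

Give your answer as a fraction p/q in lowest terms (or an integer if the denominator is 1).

Answer: 990/227

Derivation:
Let h_i = expected steps to first reach P from state i.
Boundary: h_P = 0.
First-step equations for the other states:
  h_Q = 1 + 1/5*h_P + 2/5*h_Q + 1/5*h_R + 1/10*h_S + 1/10*h_T
  h_R = 1 + 1/5*h_P + 1/5*h_Q + 3/10*h_R + 1/10*h_S + 1/5*h_T
  h_S = 1 + 3/10*h_P + 1/10*h_Q + 1/5*h_R + 1/5*h_S + 1/5*h_T
  h_T = 1 + 3/10*h_P + 1/10*h_Q + 1/10*h_R + 2/5*h_S + 1/10*h_T

Substituting h_P = 0 and rearranging gives the linear system (I - Q) h = 1:
  [3/5, -1/5, -1/10, -1/10] . (h_Q, h_R, h_S, h_T) = 1
  [-1/5, 7/10, -1/10, -1/5] . (h_Q, h_R, h_S, h_T) = 1
  [-1/10, -1/5, 4/5, -1/5] . (h_Q, h_R, h_S, h_T) = 1
  [-1/10, -1/10, -2/5, 9/10] . (h_Q, h_R, h_S, h_T) = 1

Solving yields:
  h_Q = 990/227
  h_R = 975/227
  h_S = 865/227
  h_T = 855/227

Starting state is Q, so the expected hitting time is h_Q = 990/227.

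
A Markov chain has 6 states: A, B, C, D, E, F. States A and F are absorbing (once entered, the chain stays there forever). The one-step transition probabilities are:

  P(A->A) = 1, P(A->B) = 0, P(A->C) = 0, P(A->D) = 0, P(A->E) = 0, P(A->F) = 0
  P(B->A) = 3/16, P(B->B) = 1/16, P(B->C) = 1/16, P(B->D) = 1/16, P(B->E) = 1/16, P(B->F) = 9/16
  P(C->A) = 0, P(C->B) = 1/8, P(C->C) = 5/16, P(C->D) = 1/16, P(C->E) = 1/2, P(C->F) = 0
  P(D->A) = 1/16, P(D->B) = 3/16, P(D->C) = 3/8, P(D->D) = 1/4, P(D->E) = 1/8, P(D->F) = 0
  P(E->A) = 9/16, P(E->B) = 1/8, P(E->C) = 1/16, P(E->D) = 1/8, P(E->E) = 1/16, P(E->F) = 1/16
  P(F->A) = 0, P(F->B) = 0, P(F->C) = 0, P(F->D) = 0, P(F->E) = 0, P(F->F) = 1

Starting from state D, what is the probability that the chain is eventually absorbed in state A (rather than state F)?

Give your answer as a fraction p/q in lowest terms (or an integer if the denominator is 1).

Let a_i = P(absorbed in A | start in state i).
Boundary conditions: a_A = 1, a_F = 0.
For each transient state i, a_i = sum_j P(i->j) * a_j:
  a_B = 3/16*a_A + 1/16*a_B + 1/16*a_C + 1/16*a_D + 1/16*a_E + 9/16*a_F
  a_C = 0*a_A + 1/8*a_B + 5/16*a_C + 1/16*a_D + 1/2*a_E + 0*a_F
  a_D = 1/16*a_A + 3/16*a_B + 3/8*a_C + 1/4*a_D + 1/8*a_E + 0*a_F
  a_E = 9/16*a_A + 1/8*a_B + 1/16*a_C + 1/8*a_D + 1/16*a_E + 1/16*a_F

Substituting a_A = 1 and a_F = 0, rearrange to (I - Q) a = r where r[i] = P(i -> A):
  [15/16, -1/16, -1/16, -1/16] . (a_B, a_C, a_D, a_E) = 3/16
  [-1/8, 11/16, -1/16, -1/2] . (a_B, a_C, a_D, a_E) = 0
  [-3/16, -3/8, 3/4, -1/8] . (a_B, a_C, a_D, a_E) = 1/16
  [-1/8, -1/16, -1/8, 15/16] . (a_B, a_C, a_D, a_E) = 9/16

Solving yields:
  a_B = 7813/22975
  a_C = 15729/22975
  a_D = 2941/4595
  a_E = 17836/22975

Starting state is D, so the absorption probability is a_D = 2941/4595.

Answer: 2941/4595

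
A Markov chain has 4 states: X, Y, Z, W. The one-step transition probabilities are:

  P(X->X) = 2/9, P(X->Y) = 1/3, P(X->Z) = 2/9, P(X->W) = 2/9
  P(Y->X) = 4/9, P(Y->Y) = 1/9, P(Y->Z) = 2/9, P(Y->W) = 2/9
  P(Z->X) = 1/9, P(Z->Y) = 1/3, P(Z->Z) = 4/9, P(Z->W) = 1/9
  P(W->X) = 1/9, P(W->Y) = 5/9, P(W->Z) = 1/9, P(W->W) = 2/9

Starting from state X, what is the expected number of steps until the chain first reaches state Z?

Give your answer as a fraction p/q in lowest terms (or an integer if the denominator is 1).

Answer: 81/16

Derivation:
Let h_i = expected steps to first reach Z from state i.
Boundary: h_Z = 0.
First-step equations for the other states:
  h_X = 1 + 2/9*h_X + 1/3*h_Y + 2/9*h_Z + 2/9*h_W
  h_Y = 1 + 4/9*h_X + 1/9*h_Y + 2/9*h_Z + 2/9*h_W
  h_W = 1 + 1/9*h_X + 5/9*h_Y + 1/9*h_Z + 2/9*h_W

Substituting h_Z = 0 and rearranging gives the linear system (I - Q) h = 1:
  [7/9, -1/3, -2/9] . (h_X, h_Y, h_W) = 1
  [-4/9, 8/9, -2/9] . (h_X, h_Y, h_W) = 1
  [-1/9, -5/9, 7/9] . (h_X, h_Y, h_W) = 1

Solving yields:
  h_X = 81/16
  h_Y = 81/16
  h_W = 45/8

Starting state is X, so the expected hitting time is h_X = 81/16.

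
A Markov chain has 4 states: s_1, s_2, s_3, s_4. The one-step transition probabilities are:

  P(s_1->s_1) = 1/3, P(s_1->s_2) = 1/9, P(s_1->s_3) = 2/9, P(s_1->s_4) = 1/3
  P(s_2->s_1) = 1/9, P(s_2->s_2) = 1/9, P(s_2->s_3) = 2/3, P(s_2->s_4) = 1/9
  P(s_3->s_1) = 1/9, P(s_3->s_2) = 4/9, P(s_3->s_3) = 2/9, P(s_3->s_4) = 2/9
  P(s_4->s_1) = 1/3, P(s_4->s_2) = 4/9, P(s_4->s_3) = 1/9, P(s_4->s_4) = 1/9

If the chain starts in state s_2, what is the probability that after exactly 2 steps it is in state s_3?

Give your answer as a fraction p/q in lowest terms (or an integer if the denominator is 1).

Computing P^2 by repeated multiplication:
P^1 =
  s_1: [1/3, 1/9, 2/9, 1/3]
  s_2: [1/9, 1/9, 2/3, 1/9]
  s_3: [1/9, 4/9, 2/9, 2/9]
  s_4: [1/3, 4/9, 1/9, 1/9]
P^2 =
  s_1: [7/27, 8/27, 19/81, 17/81]
  s_2: [13/81, 10/27, 7/27, 17/81]
  s_3: [5/27, 7/27, 32/81, 13/81]
  s_4: [17/81, 5/27, 11/27, 16/81]

(P^2)[s_2 -> s_3] = 7/27

Answer: 7/27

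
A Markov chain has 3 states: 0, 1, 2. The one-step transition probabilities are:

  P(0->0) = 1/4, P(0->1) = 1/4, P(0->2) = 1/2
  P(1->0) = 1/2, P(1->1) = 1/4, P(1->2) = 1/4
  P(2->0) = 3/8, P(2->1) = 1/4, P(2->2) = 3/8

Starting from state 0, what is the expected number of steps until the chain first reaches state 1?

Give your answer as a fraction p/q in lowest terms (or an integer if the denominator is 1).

Let h_i = expected steps to first reach 1 from state i.
Boundary: h_1 = 0.
First-step equations for the other states:
  h_0 = 1 + 1/4*h_0 + 1/4*h_1 + 1/2*h_2
  h_2 = 1 + 3/8*h_0 + 1/4*h_1 + 3/8*h_2

Substituting h_1 = 0 and rearranging gives the linear system (I - Q) h = 1:
  [3/4, -1/2] . (h_0, h_2) = 1
  [-3/8, 5/8] . (h_0, h_2) = 1

Solving yields:
  h_0 = 4
  h_2 = 4

Starting state is 0, so the expected hitting time is h_0 = 4.

Answer: 4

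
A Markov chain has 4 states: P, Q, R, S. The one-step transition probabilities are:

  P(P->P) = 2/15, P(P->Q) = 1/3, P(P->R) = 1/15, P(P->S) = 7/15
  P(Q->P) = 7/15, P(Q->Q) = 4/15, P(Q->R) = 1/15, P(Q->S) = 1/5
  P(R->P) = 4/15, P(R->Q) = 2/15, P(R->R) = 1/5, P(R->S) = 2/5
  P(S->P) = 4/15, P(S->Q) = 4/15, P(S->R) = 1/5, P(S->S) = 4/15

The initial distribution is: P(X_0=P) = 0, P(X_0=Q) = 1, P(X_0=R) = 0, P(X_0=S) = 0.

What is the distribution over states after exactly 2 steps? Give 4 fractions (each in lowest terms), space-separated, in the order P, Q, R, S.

Propagating the distribution step by step (d_{t+1} = d_t * P):
d_0 = (P=0, Q=1, R=0, S=0)
  d_1[P] = 0*2/15 + 1*7/15 + 0*4/15 + 0*4/15 = 7/15
  d_1[Q] = 0*1/3 + 1*4/15 + 0*2/15 + 0*4/15 = 4/15
  d_1[R] = 0*1/15 + 1*1/15 + 0*1/5 + 0*1/5 = 1/15
  d_1[S] = 0*7/15 + 1*1/5 + 0*2/5 + 0*4/15 = 1/5
d_1 = (P=7/15, Q=4/15, R=1/15, S=1/5)
  d_2[P] = 7/15*2/15 + 4/15*7/15 + 1/15*4/15 + 1/5*4/15 = 58/225
  d_2[Q] = 7/15*1/3 + 4/15*4/15 + 1/15*2/15 + 1/5*4/15 = 13/45
  d_2[R] = 7/15*1/15 + 4/15*1/15 + 1/15*1/5 + 1/5*1/5 = 23/225
  d_2[S] = 7/15*7/15 + 4/15*1/5 + 1/15*2/5 + 1/5*4/15 = 79/225
d_2 = (P=58/225, Q=13/45, R=23/225, S=79/225)

Answer: 58/225 13/45 23/225 79/225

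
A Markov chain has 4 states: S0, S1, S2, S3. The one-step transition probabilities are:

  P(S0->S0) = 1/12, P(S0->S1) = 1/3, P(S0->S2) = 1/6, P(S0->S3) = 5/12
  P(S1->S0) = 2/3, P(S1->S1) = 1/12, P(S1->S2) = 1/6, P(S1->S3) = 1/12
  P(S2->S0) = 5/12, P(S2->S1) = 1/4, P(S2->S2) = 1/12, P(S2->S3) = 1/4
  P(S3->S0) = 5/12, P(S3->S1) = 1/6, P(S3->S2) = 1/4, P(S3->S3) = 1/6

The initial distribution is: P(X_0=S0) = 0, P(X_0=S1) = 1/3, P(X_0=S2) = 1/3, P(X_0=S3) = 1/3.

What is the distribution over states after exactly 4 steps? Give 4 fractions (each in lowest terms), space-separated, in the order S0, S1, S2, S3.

Answer: 295/864 787/3456 37/216 299/1152

Derivation:
Propagating the distribution step by step (d_{t+1} = d_t * P):
d_0 = (S0=0, S1=1/3, S2=1/3, S3=1/3)
  d_1[S0] = 0*1/12 + 1/3*2/3 + 1/3*5/12 + 1/3*5/12 = 1/2
  d_1[S1] = 0*1/3 + 1/3*1/12 + 1/3*1/4 + 1/3*1/6 = 1/6
  d_1[S2] = 0*1/6 + 1/3*1/6 + 1/3*1/12 + 1/3*1/4 = 1/6
  d_1[S3] = 0*5/12 + 1/3*1/12 + 1/3*1/4 + 1/3*1/6 = 1/6
d_1 = (S0=1/2, S1=1/6, S2=1/6, S3=1/6)
  d_2[S0] = 1/2*1/12 + 1/6*2/3 + 1/6*5/12 + 1/6*5/12 = 7/24
  d_2[S1] = 1/2*1/3 + 1/6*1/12 + 1/6*1/4 + 1/6*1/6 = 1/4
  d_2[S2] = 1/2*1/6 + 1/6*1/6 + 1/6*1/12 + 1/6*1/4 = 1/6
  d_2[S3] = 1/2*5/12 + 1/6*1/12 + 1/6*1/4 + 1/6*1/6 = 7/24
d_2 = (S0=7/24, S1=1/4, S2=1/6, S3=7/24)
  d_3[S0] = 7/24*1/12 + 1/4*2/3 + 1/6*5/12 + 7/24*5/12 = 55/144
  d_3[S1] = 7/24*1/3 + 1/4*1/12 + 1/6*1/4 + 7/24*1/6 = 5/24
  d_3[S2] = 7/24*1/6 + 1/4*1/6 + 1/6*1/12 + 7/24*1/4 = 17/96
  d_3[S3] = 7/24*5/12 + 1/4*1/12 + 1/6*1/4 + 7/24*1/6 = 67/288
d_3 = (S0=55/144, S1=5/24, S2=17/96, S3=67/288)
  d_4[S0] = 55/144*1/12 + 5/24*2/3 + 17/96*5/12 + 67/288*5/12 = 295/864
  d_4[S1] = 55/144*1/3 + 5/24*1/12 + 17/96*1/4 + 67/288*1/6 = 787/3456
  d_4[S2] = 55/144*1/6 + 5/24*1/6 + 17/96*1/12 + 67/288*1/4 = 37/216
  d_4[S3] = 55/144*5/12 + 5/24*1/12 + 17/96*1/4 + 67/288*1/6 = 299/1152
d_4 = (S0=295/864, S1=787/3456, S2=37/216, S3=299/1152)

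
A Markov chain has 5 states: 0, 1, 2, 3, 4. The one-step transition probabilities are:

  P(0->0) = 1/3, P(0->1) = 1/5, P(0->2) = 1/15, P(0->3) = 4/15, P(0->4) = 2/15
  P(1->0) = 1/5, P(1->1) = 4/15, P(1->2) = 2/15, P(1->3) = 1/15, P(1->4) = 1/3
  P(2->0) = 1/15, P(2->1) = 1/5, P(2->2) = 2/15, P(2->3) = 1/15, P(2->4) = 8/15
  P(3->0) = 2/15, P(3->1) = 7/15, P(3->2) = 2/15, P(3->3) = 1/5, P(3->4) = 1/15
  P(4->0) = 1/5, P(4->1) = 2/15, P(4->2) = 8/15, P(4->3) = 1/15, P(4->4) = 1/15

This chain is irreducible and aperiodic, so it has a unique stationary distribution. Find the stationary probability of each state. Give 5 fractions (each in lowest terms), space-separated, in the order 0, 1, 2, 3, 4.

Answer: 4213/22409 5184/22409 4881/22409 2696/22409 5435/22409

Derivation:
The stationary distribution satisfies pi = pi * P, i.e.:
  pi_0 = 1/3*pi_0 + 1/5*pi_1 + 1/15*pi_2 + 2/15*pi_3 + 1/5*pi_4
  pi_1 = 1/5*pi_0 + 4/15*pi_1 + 1/5*pi_2 + 7/15*pi_3 + 2/15*pi_4
  pi_2 = 1/15*pi_0 + 2/15*pi_1 + 2/15*pi_2 + 2/15*pi_3 + 8/15*pi_4
  pi_3 = 4/15*pi_0 + 1/15*pi_1 + 1/15*pi_2 + 1/5*pi_3 + 1/15*pi_4
  pi_4 = 2/15*pi_0 + 1/3*pi_1 + 8/15*pi_2 + 1/15*pi_3 + 1/15*pi_4
with normalization: pi_0 + pi_1 + pi_2 + pi_3 + pi_4 = 1.

Using the first 4 balance equations plus normalization, the linear system A*pi = b is:
  [-2/3, 1/5, 1/15, 2/15, 1/5] . pi = 0
  [1/5, -11/15, 1/5, 7/15, 2/15] . pi = 0
  [1/15, 2/15, -13/15, 2/15, 8/15] . pi = 0
  [4/15, 1/15, 1/15, -4/5, 1/15] . pi = 0
  [1, 1, 1, 1, 1] . pi = 1

Solving yields:
  pi_0 = 4213/22409
  pi_1 = 5184/22409
  pi_2 = 4881/22409
  pi_3 = 2696/22409
  pi_4 = 5435/22409

Verification (pi * P):
  4213/22409*1/3 + 5184/22409*1/5 + 4881/22409*1/15 + 2696/22409*2/15 + 5435/22409*1/5 = 4213/22409 = pi_0  (ok)
  4213/22409*1/5 + 5184/22409*4/15 + 4881/22409*1/5 + 2696/22409*7/15 + 5435/22409*2/15 = 5184/22409 = pi_1  (ok)
  4213/22409*1/15 + 5184/22409*2/15 + 4881/22409*2/15 + 2696/22409*2/15 + 5435/22409*8/15 = 4881/22409 = pi_2  (ok)
  4213/22409*4/15 + 5184/22409*1/15 + 4881/22409*1/15 + 2696/22409*1/5 + 5435/22409*1/15 = 2696/22409 = pi_3  (ok)
  4213/22409*2/15 + 5184/22409*1/3 + 4881/22409*8/15 + 2696/22409*1/15 + 5435/22409*1/15 = 5435/22409 = pi_4  (ok)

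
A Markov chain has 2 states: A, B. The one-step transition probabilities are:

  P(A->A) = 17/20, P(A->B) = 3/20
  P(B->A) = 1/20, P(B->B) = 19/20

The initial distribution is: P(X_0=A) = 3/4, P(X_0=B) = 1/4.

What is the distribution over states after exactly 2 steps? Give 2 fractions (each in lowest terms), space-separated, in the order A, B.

Answer: 57/100 43/100

Derivation:
Propagating the distribution step by step (d_{t+1} = d_t * P):
d_0 = (A=3/4, B=1/4)
  d_1[A] = 3/4*17/20 + 1/4*1/20 = 13/20
  d_1[B] = 3/4*3/20 + 1/4*19/20 = 7/20
d_1 = (A=13/20, B=7/20)
  d_2[A] = 13/20*17/20 + 7/20*1/20 = 57/100
  d_2[B] = 13/20*3/20 + 7/20*19/20 = 43/100
d_2 = (A=57/100, B=43/100)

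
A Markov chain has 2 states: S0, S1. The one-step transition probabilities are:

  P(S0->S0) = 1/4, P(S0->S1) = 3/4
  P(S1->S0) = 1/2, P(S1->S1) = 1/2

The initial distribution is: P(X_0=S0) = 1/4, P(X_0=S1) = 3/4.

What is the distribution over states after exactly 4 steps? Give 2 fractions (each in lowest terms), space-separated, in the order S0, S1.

Propagating the distribution step by step (d_{t+1} = d_t * P):
d_0 = (S0=1/4, S1=3/4)
  d_1[S0] = 1/4*1/4 + 3/4*1/2 = 7/16
  d_1[S1] = 1/4*3/4 + 3/4*1/2 = 9/16
d_1 = (S0=7/16, S1=9/16)
  d_2[S0] = 7/16*1/4 + 9/16*1/2 = 25/64
  d_2[S1] = 7/16*3/4 + 9/16*1/2 = 39/64
d_2 = (S0=25/64, S1=39/64)
  d_3[S0] = 25/64*1/4 + 39/64*1/2 = 103/256
  d_3[S1] = 25/64*3/4 + 39/64*1/2 = 153/256
d_3 = (S0=103/256, S1=153/256)
  d_4[S0] = 103/256*1/4 + 153/256*1/2 = 409/1024
  d_4[S1] = 103/256*3/4 + 153/256*1/2 = 615/1024
d_4 = (S0=409/1024, S1=615/1024)

Answer: 409/1024 615/1024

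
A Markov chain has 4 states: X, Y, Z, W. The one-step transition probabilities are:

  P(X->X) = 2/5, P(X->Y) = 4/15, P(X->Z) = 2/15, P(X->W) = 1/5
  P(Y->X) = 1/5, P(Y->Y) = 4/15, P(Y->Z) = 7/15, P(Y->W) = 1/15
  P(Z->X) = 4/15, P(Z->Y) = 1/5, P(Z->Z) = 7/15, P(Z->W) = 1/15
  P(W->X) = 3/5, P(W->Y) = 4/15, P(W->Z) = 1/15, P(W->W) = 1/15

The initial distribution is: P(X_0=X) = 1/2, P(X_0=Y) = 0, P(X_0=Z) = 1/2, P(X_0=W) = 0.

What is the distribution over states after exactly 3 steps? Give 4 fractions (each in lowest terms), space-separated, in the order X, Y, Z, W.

Answer: 449/1350 832/3375 139/450 14/125

Derivation:
Propagating the distribution step by step (d_{t+1} = d_t * P):
d_0 = (X=1/2, Y=0, Z=1/2, W=0)
  d_1[X] = 1/2*2/5 + 0*1/5 + 1/2*4/15 + 0*3/5 = 1/3
  d_1[Y] = 1/2*4/15 + 0*4/15 + 1/2*1/5 + 0*4/15 = 7/30
  d_1[Z] = 1/2*2/15 + 0*7/15 + 1/2*7/15 + 0*1/15 = 3/10
  d_1[W] = 1/2*1/5 + 0*1/15 + 1/2*1/15 + 0*1/15 = 2/15
d_1 = (X=1/3, Y=7/30, Z=3/10, W=2/15)
  d_2[X] = 1/3*2/5 + 7/30*1/5 + 3/10*4/15 + 2/15*3/5 = 17/50
  d_2[Y] = 1/3*4/15 + 7/30*4/15 + 3/10*1/5 + 2/15*4/15 = 37/150
  d_2[Z] = 1/3*2/15 + 7/30*7/15 + 3/10*7/15 + 2/15*1/15 = 68/225
  d_2[W] = 1/3*1/5 + 7/30*1/15 + 3/10*1/15 + 2/15*1/15 = 1/9
d_2 = (X=17/50, Y=37/150, Z=68/225, W=1/9)
  d_3[X] = 17/50*2/5 + 37/150*1/5 + 68/225*4/15 + 1/9*3/5 = 449/1350
  d_3[Y] = 17/50*4/15 + 37/150*4/15 + 68/225*1/5 + 1/9*4/15 = 832/3375
  d_3[Z] = 17/50*2/15 + 37/150*7/15 + 68/225*7/15 + 1/9*1/15 = 139/450
  d_3[W] = 17/50*1/5 + 37/150*1/15 + 68/225*1/15 + 1/9*1/15 = 14/125
d_3 = (X=449/1350, Y=832/3375, Z=139/450, W=14/125)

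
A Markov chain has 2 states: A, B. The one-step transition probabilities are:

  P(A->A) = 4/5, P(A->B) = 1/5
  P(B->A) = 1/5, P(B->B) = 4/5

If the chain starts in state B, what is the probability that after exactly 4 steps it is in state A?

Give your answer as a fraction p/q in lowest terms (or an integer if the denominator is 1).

Computing P^4 by repeated multiplication:
P^1 =
  A: [4/5, 1/5]
  B: [1/5, 4/5]
P^2 =
  A: [17/25, 8/25]
  B: [8/25, 17/25]
P^3 =
  A: [76/125, 49/125]
  B: [49/125, 76/125]
P^4 =
  A: [353/625, 272/625]
  B: [272/625, 353/625]

(P^4)[B -> A] = 272/625

Answer: 272/625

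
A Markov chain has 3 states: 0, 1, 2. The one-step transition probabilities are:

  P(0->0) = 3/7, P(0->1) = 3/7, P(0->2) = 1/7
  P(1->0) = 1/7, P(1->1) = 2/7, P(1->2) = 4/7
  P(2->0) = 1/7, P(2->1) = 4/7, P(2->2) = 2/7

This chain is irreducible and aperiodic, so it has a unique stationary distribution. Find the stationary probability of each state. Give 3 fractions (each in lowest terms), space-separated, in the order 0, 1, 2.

The stationary distribution satisfies pi = pi * P, i.e.:
  pi_0 = 3/7*pi_0 + 1/7*pi_1 + 1/7*pi_2
  pi_1 = 3/7*pi_0 + 2/7*pi_1 + 4/7*pi_2
  pi_2 = 1/7*pi_0 + 4/7*pi_1 + 2/7*pi_2
with normalization: pi_0 + pi_1 + pi_2 = 1.

Using the first 2 balance equations plus normalization, the linear system A*pi = b is:
  [-4/7, 1/7, 1/7] . pi = 0
  [3/7, -5/7, 4/7] . pi = 0
  [1, 1, 1] . pi = 1

Solving yields:
  pi_0 = 1/5
  pi_1 = 19/45
  pi_2 = 17/45

Verification (pi * P):
  1/5*3/7 + 19/45*1/7 + 17/45*1/7 = 1/5 = pi_0  (ok)
  1/5*3/7 + 19/45*2/7 + 17/45*4/7 = 19/45 = pi_1  (ok)
  1/5*1/7 + 19/45*4/7 + 17/45*2/7 = 17/45 = pi_2  (ok)

Answer: 1/5 19/45 17/45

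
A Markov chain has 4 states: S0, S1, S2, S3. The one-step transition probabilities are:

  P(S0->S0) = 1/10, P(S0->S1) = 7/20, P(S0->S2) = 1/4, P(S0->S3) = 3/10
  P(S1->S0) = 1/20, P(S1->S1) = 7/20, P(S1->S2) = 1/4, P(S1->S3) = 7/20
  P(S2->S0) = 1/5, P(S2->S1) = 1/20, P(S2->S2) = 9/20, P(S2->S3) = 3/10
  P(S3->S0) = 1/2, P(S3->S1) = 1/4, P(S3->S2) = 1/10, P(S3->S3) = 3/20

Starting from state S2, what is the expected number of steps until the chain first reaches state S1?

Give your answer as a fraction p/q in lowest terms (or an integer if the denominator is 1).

Answer: 5060/901

Derivation:
Let h_i = expected steps to first reach S1 from state i.
Boundary: h_S1 = 0.
First-step equations for the other states:
  h_S0 = 1 + 1/10*h_S0 + 7/20*h_S1 + 1/4*h_S2 + 3/10*h_S3
  h_S2 = 1 + 1/5*h_S0 + 1/20*h_S1 + 9/20*h_S2 + 3/10*h_S3
  h_S3 = 1 + 1/2*h_S0 + 1/4*h_S1 + 1/10*h_S2 + 3/20*h_S3

Substituting h_S1 = 0 and rearranging gives the linear system (I - Q) h = 1:
  [9/10, -1/4, -3/10] . (h_S0, h_S2, h_S3) = 1
  [-1/5, 11/20, -3/10] . (h_S0, h_S2, h_S3) = 1
  [-1/2, -1/10, 17/20] . (h_S0, h_S2, h_S3) = 1

Solving yields:
  h_S0 = 3680/901
  h_S2 = 5060/901
  h_S3 = 3820/901

Starting state is S2, so the expected hitting time is h_S2 = 5060/901.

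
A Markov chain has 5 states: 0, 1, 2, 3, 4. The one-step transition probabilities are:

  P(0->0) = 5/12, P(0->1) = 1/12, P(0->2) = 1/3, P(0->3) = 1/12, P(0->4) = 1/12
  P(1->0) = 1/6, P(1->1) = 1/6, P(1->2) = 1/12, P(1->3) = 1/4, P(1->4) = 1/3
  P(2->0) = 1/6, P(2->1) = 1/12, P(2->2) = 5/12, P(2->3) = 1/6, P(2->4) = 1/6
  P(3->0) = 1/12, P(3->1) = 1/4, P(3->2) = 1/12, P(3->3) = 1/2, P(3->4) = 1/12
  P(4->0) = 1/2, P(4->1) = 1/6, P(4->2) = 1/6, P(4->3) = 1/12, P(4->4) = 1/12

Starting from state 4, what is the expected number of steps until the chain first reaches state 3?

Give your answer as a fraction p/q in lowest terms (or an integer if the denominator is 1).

Let h_i = expected steps to first reach 3 from state i.
Boundary: h_3 = 0.
First-step equations for the other states:
  h_0 = 1 + 5/12*h_0 + 1/12*h_1 + 1/3*h_2 + 1/12*h_3 + 1/12*h_4
  h_1 = 1 + 1/6*h_0 + 1/6*h_1 + 1/12*h_2 + 1/4*h_3 + 1/3*h_4
  h_2 = 1 + 1/6*h_0 + 1/12*h_1 + 5/12*h_2 + 1/6*h_3 + 1/6*h_4
  h_4 = 1 + 1/2*h_0 + 1/6*h_1 + 1/6*h_2 + 1/12*h_3 + 1/12*h_4

Substituting h_3 = 0 and rearranging gives the linear system (I - Q) h = 1:
  [7/12, -1/12, -1/3, -1/12] . (h_0, h_1, h_2, h_4) = 1
  [-1/6, 5/6, -1/12, -1/3] . (h_0, h_1, h_2, h_4) = 1
  [-1/6, -1/12, 7/12, -1/6] . (h_0, h_1, h_2, h_4) = 1
  [-1/2, -1/6, -1/6, 11/12] . (h_0, h_1, h_2, h_4) = 1

Solving yields:
  h_0 = 17328/2191
  h_1 = 2088/313
  h_2 = 15756/2191
  h_4 = 17364/2191

Starting state is 4, so the expected hitting time is h_4 = 17364/2191.

Answer: 17364/2191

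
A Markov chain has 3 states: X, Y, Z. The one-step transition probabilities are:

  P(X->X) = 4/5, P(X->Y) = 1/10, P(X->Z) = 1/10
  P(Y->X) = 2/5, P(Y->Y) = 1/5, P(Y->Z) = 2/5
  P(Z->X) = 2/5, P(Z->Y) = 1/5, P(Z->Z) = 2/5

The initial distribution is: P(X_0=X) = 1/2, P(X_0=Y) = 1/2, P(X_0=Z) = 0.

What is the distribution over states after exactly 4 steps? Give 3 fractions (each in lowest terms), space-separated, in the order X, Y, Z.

Answer: 414/625 84/625 127/625

Derivation:
Propagating the distribution step by step (d_{t+1} = d_t * P):
d_0 = (X=1/2, Y=1/2, Z=0)
  d_1[X] = 1/2*4/5 + 1/2*2/5 + 0*2/5 = 3/5
  d_1[Y] = 1/2*1/10 + 1/2*1/5 + 0*1/5 = 3/20
  d_1[Z] = 1/2*1/10 + 1/2*2/5 + 0*2/5 = 1/4
d_1 = (X=3/5, Y=3/20, Z=1/4)
  d_2[X] = 3/5*4/5 + 3/20*2/5 + 1/4*2/5 = 16/25
  d_2[Y] = 3/5*1/10 + 3/20*1/5 + 1/4*1/5 = 7/50
  d_2[Z] = 3/5*1/10 + 3/20*2/5 + 1/4*2/5 = 11/50
d_2 = (X=16/25, Y=7/50, Z=11/50)
  d_3[X] = 16/25*4/5 + 7/50*2/5 + 11/50*2/5 = 82/125
  d_3[Y] = 16/25*1/10 + 7/50*1/5 + 11/50*1/5 = 17/125
  d_3[Z] = 16/25*1/10 + 7/50*2/5 + 11/50*2/5 = 26/125
d_3 = (X=82/125, Y=17/125, Z=26/125)
  d_4[X] = 82/125*4/5 + 17/125*2/5 + 26/125*2/5 = 414/625
  d_4[Y] = 82/125*1/10 + 17/125*1/5 + 26/125*1/5 = 84/625
  d_4[Z] = 82/125*1/10 + 17/125*2/5 + 26/125*2/5 = 127/625
d_4 = (X=414/625, Y=84/625, Z=127/625)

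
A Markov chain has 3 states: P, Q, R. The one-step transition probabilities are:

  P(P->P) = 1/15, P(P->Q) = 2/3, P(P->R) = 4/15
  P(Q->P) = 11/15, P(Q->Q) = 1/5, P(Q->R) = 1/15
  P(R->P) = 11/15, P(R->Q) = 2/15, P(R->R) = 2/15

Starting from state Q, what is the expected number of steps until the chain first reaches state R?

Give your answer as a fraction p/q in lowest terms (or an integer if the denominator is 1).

Let h_i = expected steps to first reach R from state i.
Boundary: h_R = 0.
First-step equations for the other states:
  h_P = 1 + 1/15*h_P + 2/3*h_Q + 4/15*h_R
  h_Q = 1 + 11/15*h_P + 1/5*h_Q + 1/15*h_R

Substituting h_R = 0 and rearranging gives the linear system (I - Q) h = 1:
  [14/15, -2/3] . (h_P, h_Q) = 1
  [-11/15, 4/5] . (h_P, h_Q) = 1

Solving yields:
  h_P = 165/29
  h_Q = 375/58

Starting state is Q, so the expected hitting time is h_Q = 375/58.

Answer: 375/58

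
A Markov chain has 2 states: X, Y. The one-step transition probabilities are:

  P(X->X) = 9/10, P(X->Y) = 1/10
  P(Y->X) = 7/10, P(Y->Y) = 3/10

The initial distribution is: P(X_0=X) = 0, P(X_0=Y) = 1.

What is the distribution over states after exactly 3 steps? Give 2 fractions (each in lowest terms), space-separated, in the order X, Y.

Propagating the distribution step by step (d_{t+1} = d_t * P):
d_0 = (X=0, Y=1)
  d_1[X] = 0*9/10 + 1*7/10 = 7/10
  d_1[Y] = 0*1/10 + 1*3/10 = 3/10
d_1 = (X=7/10, Y=3/10)
  d_2[X] = 7/10*9/10 + 3/10*7/10 = 21/25
  d_2[Y] = 7/10*1/10 + 3/10*3/10 = 4/25
d_2 = (X=21/25, Y=4/25)
  d_3[X] = 21/25*9/10 + 4/25*7/10 = 217/250
  d_3[Y] = 21/25*1/10 + 4/25*3/10 = 33/250
d_3 = (X=217/250, Y=33/250)

Answer: 217/250 33/250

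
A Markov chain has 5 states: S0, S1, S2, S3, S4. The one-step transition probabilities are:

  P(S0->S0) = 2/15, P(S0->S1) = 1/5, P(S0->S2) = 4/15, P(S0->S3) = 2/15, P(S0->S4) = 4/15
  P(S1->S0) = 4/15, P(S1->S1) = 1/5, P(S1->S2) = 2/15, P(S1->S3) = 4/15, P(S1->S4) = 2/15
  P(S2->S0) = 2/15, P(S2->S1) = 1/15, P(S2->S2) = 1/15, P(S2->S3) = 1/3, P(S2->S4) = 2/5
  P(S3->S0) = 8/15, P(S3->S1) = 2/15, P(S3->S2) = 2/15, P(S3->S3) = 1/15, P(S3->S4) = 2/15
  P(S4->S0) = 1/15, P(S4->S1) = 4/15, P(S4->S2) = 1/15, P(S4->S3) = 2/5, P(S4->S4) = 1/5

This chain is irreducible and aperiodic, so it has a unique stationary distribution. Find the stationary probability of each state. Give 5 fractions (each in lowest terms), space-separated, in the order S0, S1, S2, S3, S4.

Answer: 2174/9283 6701/37132 2613/18566 8469/37132 2010/9283

Derivation:
The stationary distribution satisfies pi = pi * P, i.e.:
  pi_S0 = 2/15*pi_S0 + 4/15*pi_S1 + 2/15*pi_S2 + 8/15*pi_S3 + 1/15*pi_S4
  pi_S1 = 1/5*pi_S0 + 1/5*pi_S1 + 1/15*pi_S2 + 2/15*pi_S3 + 4/15*pi_S4
  pi_S2 = 4/15*pi_S0 + 2/15*pi_S1 + 1/15*pi_S2 + 2/15*pi_S3 + 1/15*pi_S4
  pi_S3 = 2/15*pi_S0 + 4/15*pi_S1 + 1/3*pi_S2 + 1/15*pi_S3 + 2/5*pi_S4
  pi_S4 = 4/15*pi_S0 + 2/15*pi_S1 + 2/5*pi_S2 + 2/15*pi_S3 + 1/5*pi_S4
with normalization: pi_S0 + pi_S1 + pi_S2 + pi_S3 + pi_S4 = 1.

Using the first 4 balance equations plus normalization, the linear system A*pi = b is:
  [-13/15, 4/15, 2/15, 8/15, 1/15] . pi = 0
  [1/5, -4/5, 1/15, 2/15, 4/15] . pi = 0
  [4/15, 2/15, -14/15, 2/15, 1/15] . pi = 0
  [2/15, 4/15, 1/3, -14/15, 2/5] . pi = 0
  [1, 1, 1, 1, 1] . pi = 1

Solving yields:
  pi_S0 = 2174/9283
  pi_S1 = 6701/37132
  pi_S2 = 2613/18566
  pi_S3 = 8469/37132
  pi_S4 = 2010/9283

Verification (pi * P):
  2174/9283*2/15 + 6701/37132*4/15 + 2613/18566*2/15 + 8469/37132*8/15 + 2010/9283*1/15 = 2174/9283 = pi_S0  (ok)
  2174/9283*1/5 + 6701/37132*1/5 + 2613/18566*1/15 + 8469/37132*2/15 + 2010/9283*4/15 = 6701/37132 = pi_S1  (ok)
  2174/9283*4/15 + 6701/37132*2/15 + 2613/18566*1/15 + 8469/37132*2/15 + 2010/9283*1/15 = 2613/18566 = pi_S2  (ok)
  2174/9283*2/15 + 6701/37132*4/15 + 2613/18566*1/3 + 8469/37132*1/15 + 2010/9283*2/5 = 8469/37132 = pi_S3  (ok)
  2174/9283*4/15 + 6701/37132*2/15 + 2613/18566*2/5 + 8469/37132*2/15 + 2010/9283*1/5 = 2010/9283 = pi_S4  (ok)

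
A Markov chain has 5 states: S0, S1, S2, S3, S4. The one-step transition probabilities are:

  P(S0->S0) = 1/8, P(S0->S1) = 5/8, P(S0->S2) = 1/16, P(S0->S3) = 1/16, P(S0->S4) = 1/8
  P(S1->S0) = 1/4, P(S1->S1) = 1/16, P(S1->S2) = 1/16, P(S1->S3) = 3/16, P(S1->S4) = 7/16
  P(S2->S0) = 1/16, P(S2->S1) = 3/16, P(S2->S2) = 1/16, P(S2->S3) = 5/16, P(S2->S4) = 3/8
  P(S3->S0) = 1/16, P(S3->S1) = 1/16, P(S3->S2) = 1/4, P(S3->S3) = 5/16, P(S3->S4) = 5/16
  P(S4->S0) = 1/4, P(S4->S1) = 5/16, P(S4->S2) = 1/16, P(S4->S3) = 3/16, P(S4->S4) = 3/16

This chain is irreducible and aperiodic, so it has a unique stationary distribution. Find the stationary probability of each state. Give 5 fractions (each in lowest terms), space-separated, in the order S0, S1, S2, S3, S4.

Answer: 653/3810 1229/5080 64/635 389/1905 1431/5080

Derivation:
The stationary distribution satisfies pi = pi * P, i.e.:
  pi_S0 = 1/8*pi_S0 + 1/4*pi_S1 + 1/16*pi_S2 + 1/16*pi_S3 + 1/4*pi_S4
  pi_S1 = 5/8*pi_S0 + 1/16*pi_S1 + 3/16*pi_S2 + 1/16*pi_S3 + 5/16*pi_S4
  pi_S2 = 1/16*pi_S0 + 1/16*pi_S1 + 1/16*pi_S2 + 1/4*pi_S3 + 1/16*pi_S4
  pi_S3 = 1/16*pi_S0 + 3/16*pi_S1 + 5/16*pi_S2 + 5/16*pi_S3 + 3/16*pi_S4
  pi_S4 = 1/8*pi_S0 + 7/16*pi_S1 + 3/8*pi_S2 + 5/16*pi_S3 + 3/16*pi_S4
with normalization: pi_S0 + pi_S1 + pi_S2 + pi_S3 + pi_S4 = 1.

Using the first 4 balance equations plus normalization, the linear system A*pi = b is:
  [-7/8, 1/4, 1/16, 1/16, 1/4] . pi = 0
  [5/8, -15/16, 3/16, 1/16, 5/16] . pi = 0
  [1/16, 1/16, -15/16, 1/4, 1/16] . pi = 0
  [1/16, 3/16, 5/16, -11/16, 3/16] . pi = 0
  [1, 1, 1, 1, 1] . pi = 1

Solving yields:
  pi_S0 = 653/3810
  pi_S1 = 1229/5080
  pi_S2 = 64/635
  pi_S3 = 389/1905
  pi_S4 = 1431/5080

Verification (pi * P):
  653/3810*1/8 + 1229/5080*1/4 + 64/635*1/16 + 389/1905*1/16 + 1431/5080*1/4 = 653/3810 = pi_S0  (ok)
  653/3810*5/8 + 1229/5080*1/16 + 64/635*3/16 + 389/1905*1/16 + 1431/5080*5/16 = 1229/5080 = pi_S1  (ok)
  653/3810*1/16 + 1229/5080*1/16 + 64/635*1/16 + 389/1905*1/4 + 1431/5080*1/16 = 64/635 = pi_S2  (ok)
  653/3810*1/16 + 1229/5080*3/16 + 64/635*5/16 + 389/1905*5/16 + 1431/5080*3/16 = 389/1905 = pi_S3  (ok)
  653/3810*1/8 + 1229/5080*7/16 + 64/635*3/8 + 389/1905*5/16 + 1431/5080*3/16 = 1431/5080 = pi_S4  (ok)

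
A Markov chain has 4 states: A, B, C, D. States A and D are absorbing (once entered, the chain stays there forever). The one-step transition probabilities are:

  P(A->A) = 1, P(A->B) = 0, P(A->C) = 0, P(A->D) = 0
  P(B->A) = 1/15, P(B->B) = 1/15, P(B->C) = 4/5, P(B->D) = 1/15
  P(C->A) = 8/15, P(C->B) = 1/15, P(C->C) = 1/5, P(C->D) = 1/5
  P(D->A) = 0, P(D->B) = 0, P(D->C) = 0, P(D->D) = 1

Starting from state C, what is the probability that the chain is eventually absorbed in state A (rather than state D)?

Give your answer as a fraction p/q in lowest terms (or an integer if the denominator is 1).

Answer: 113/156

Derivation:
Let a_i = P(absorbed in A | start in state i).
Boundary conditions: a_A = 1, a_D = 0.
For each transient state i, a_i = sum_j P(i->j) * a_j:
  a_B = 1/15*a_A + 1/15*a_B + 4/5*a_C + 1/15*a_D
  a_C = 8/15*a_A + 1/15*a_B + 1/5*a_C + 1/5*a_D

Substituting a_A = 1 and a_D = 0, rearrange to (I - Q) a = r where r[i] = P(i -> A):
  [14/15, -4/5] . (a_B, a_C) = 1/15
  [-1/15, 4/5] . (a_B, a_C) = 8/15

Solving yields:
  a_B = 9/13
  a_C = 113/156

Starting state is C, so the absorption probability is a_C = 113/156.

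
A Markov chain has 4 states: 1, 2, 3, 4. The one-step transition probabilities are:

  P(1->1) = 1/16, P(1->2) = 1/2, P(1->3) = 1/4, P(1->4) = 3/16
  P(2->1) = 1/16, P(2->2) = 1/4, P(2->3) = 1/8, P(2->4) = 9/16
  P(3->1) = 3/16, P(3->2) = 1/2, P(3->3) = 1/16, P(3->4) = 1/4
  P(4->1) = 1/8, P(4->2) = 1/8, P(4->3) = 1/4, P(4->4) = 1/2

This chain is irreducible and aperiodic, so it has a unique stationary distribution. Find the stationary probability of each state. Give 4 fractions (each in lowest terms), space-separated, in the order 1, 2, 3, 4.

The stationary distribution satisfies pi = pi * P, i.e.:
  pi_1 = 1/16*pi_1 + 1/16*pi_2 + 3/16*pi_3 + 1/8*pi_4
  pi_2 = 1/2*pi_1 + 1/4*pi_2 + 1/2*pi_3 + 1/8*pi_4
  pi_3 = 1/4*pi_1 + 1/8*pi_2 + 1/16*pi_3 + 1/4*pi_4
  pi_4 = 3/16*pi_1 + 9/16*pi_2 + 1/4*pi_3 + 1/2*pi_4
with normalization: pi_1 + pi_2 + pi_3 + pi_4 = 1.

Using the first 3 balance equations plus normalization, the linear system A*pi = b is:
  [-15/16, 1/16, 3/16, 1/8] . pi = 0
  [1/2, -3/4, 1/2, 1/8] . pi = 0
  [1/4, 1/8, -15/16, 1/4] . pi = 0
  [1, 1, 1, 1] . pi = 1

Solving yields:
  pi_1 = 273/2426
  pi_2 = 653/2426
  pi_3 = 221/1213
  pi_4 = 529/1213

Verification (pi * P):
  273/2426*1/16 + 653/2426*1/16 + 221/1213*3/16 + 529/1213*1/8 = 273/2426 = pi_1  (ok)
  273/2426*1/2 + 653/2426*1/4 + 221/1213*1/2 + 529/1213*1/8 = 653/2426 = pi_2  (ok)
  273/2426*1/4 + 653/2426*1/8 + 221/1213*1/16 + 529/1213*1/4 = 221/1213 = pi_3  (ok)
  273/2426*3/16 + 653/2426*9/16 + 221/1213*1/4 + 529/1213*1/2 = 529/1213 = pi_4  (ok)

Answer: 273/2426 653/2426 221/1213 529/1213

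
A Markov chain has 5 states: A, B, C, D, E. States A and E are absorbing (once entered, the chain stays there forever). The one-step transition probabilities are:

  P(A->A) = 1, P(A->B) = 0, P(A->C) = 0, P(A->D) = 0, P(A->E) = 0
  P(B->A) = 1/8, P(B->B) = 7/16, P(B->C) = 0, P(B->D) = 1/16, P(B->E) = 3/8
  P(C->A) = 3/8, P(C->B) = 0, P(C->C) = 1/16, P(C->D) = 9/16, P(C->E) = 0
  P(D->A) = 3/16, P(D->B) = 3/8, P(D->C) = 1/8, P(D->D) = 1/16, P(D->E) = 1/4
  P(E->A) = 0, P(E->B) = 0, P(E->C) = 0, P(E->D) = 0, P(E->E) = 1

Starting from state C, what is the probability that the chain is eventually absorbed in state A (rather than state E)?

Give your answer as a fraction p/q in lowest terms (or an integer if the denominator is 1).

Let a_i = P(absorbed in A | start in state i).
Boundary conditions: a_A = 1, a_E = 0.
For each transient state i, a_i = sum_j P(i->j) * a_j:
  a_B = 1/8*a_A + 7/16*a_B + 0*a_C + 1/16*a_D + 3/8*a_E
  a_C = 3/8*a_A + 0*a_B + 1/16*a_C + 9/16*a_D + 0*a_E
  a_D = 3/16*a_A + 3/8*a_B + 1/8*a_C + 1/16*a_D + 1/4*a_E

Substituting a_A = 1 and a_E = 0, rearrange to (I - Q) a = r where r[i] = P(i -> A):
  [9/16, 0, -1/16] . (a_B, a_C, a_D) = 1/8
  [0, 15/16, -9/16] . (a_B, a_C, a_D) = 3/8
  [-3/8, -1/8, 15/16] . (a_B, a_C, a_D) = 3/16

Solving yields:
  a_B = 157/591
  a_C = 125/197
  a_D = 77/197

Starting state is C, so the absorption probability is a_C = 125/197.

Answer: 125/197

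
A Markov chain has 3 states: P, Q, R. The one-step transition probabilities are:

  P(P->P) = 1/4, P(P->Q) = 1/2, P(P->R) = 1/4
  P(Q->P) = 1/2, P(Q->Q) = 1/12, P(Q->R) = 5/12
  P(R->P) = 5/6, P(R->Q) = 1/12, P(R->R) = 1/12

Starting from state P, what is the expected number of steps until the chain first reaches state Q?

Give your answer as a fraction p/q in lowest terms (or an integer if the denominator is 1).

Answer: 56/23

Derivation:
Let h_i = expected steps to first reach Q from state i.
Boundary: h_Q = 0.
First-step equations for the other states:
  h_P = 1 + 1/4*h_P + 1/2*h_Q + 1/4*h_R
  h_R = 1 + 5/6*h_P + 1/12*h_Q + 1/12*h_R

Substituting h_Q = 0 and rearranging gives the linear system (I - Q) h = 1:
  [3/4, -1/4] . (h_P, h_R) = 1
  [-5/6, 11/12] . (h_P, h_R) = 1

Solving yields:
  h_P = 56/23
  h_R = 76/23

Starting state is P, so the expected hitting time is h_P = 56/23.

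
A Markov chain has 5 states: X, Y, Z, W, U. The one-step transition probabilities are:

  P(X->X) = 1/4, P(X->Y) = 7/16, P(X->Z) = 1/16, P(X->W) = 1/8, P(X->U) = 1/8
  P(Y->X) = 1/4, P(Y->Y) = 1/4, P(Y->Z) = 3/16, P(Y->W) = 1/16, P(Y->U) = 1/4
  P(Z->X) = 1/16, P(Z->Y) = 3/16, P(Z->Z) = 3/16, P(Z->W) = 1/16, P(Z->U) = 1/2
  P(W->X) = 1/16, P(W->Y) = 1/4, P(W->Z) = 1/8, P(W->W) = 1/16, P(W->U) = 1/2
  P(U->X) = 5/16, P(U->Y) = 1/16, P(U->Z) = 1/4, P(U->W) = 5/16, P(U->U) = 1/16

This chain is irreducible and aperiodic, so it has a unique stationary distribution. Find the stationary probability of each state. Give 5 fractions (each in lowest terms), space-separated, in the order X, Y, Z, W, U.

The stationary distribution satisfies pi = pi * P, i.e.:
  pi_X = 1/4*pi_X + 1/4*pi_Y + 1/16*pi_Z + 1/16*pi_W + 5/16*pi_U
  pi_Y = 7/16*pi_X + 1/4*pi_Y + 3/16*pi_Z + 1/4*pi_W + 1/16*pi_U
  pi_Z = 1/16*pi_X + 3/16*pi_Y + 3/16*pi_Z + 1/8*pi_W + 1/4*pi_U
  pi_W = 1/8*pi_X + 1/16*pi_Y + 1/16*pi_Z + 1/16*pi_W + 5/16*pi_U
  pi_U = 1/8*pi_X + 1/4*pi_Y + 1/2*pi_Z + 1/2*pi_W + 1/16*pi_U
with normalization: pi_X + pi_Y + pi_Z + pi_W + pi_U = 1.

Using the first 4 balance equations plus normalization, the linear system A*pi = b is:
  [-3/4, 1/4, 1/16, 1/16, 5/16] . pi = 0
  [7/16, -3/4, 3/16, 1/4, 1/16] . pi = 0
  [1/16, 3/16, -13/16, 1/8, 1/4] . pi = 0
  [1/8, 1/16, 1/16, -15/16, 5/16] . pi = 0
  [1, 1, 1, 1, 1] . pi = 1

Solving yields:
  pi_X = 15013/72115
  pi_Y = 16658/72115
  pi_Z = 12161/72115
  pi_W = 10013/72115
  pi_U = 3654/14423

Verification (pi * P):
  15013/72115*1/4 + 16658/72115*1/4 + 12161/72115*1/16 + 10013/72115*1/16 + 3654/14423*5/16 = 15013/72115 = pi_X  (ok)
  15013/72115*7/16 + 16658/72115*1/4 + 12161/72115*3/16 + 10013/72115*1/4 + 3654/14423*1/16 = 16658/72115 = pi_Y  (ok)
  15013/72115*1/16 + 16658/72115*3/16 + 12161/72115*3/16 + 10013/72115*1/8 + 3654/14423*1/4 = 12161/72115 = pi_Z  (ok)
  15013/72115*1/8 + 16658/72115*1/16 + 12161/72115*1/16 + 10013/72115*1/16 + 3654/14423*5/16 = 10013/72115 = pi_W  (ok)
  15013/72115*1/8 + 16658/72115*1/4 + 12161/72115*1/2 + 10013/72115*1/2 + 3654/14423*1/16 = 3654/14423 = pi_U  (ok)

Answer: 15013/72115 16658/72115 12161/72115 10013/72115 3654/14423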